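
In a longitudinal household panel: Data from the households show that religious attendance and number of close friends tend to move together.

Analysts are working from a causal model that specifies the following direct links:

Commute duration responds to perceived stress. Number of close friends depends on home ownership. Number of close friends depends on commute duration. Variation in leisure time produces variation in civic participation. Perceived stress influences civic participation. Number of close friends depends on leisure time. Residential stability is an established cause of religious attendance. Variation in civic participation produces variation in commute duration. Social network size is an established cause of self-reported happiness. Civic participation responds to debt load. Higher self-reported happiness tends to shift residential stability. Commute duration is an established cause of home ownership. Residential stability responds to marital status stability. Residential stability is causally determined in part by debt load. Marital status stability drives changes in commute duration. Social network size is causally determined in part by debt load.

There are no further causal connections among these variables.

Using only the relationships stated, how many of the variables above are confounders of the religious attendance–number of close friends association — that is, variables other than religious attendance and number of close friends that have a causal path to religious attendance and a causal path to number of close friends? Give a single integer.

2

The common causes are: debt load (to religious attendance via debt load → residential stability → religious attendance; to number of close friends via debt load → civic participation → commute duration → number of close friends); marital status stability (to religious attendance via marital status stability → residential stability → religious attendance; to number of close friends via marital status stability → commute duration → number of close friends).
Every other variable lacks a causal path to at least one of religious attendance and number of close friends.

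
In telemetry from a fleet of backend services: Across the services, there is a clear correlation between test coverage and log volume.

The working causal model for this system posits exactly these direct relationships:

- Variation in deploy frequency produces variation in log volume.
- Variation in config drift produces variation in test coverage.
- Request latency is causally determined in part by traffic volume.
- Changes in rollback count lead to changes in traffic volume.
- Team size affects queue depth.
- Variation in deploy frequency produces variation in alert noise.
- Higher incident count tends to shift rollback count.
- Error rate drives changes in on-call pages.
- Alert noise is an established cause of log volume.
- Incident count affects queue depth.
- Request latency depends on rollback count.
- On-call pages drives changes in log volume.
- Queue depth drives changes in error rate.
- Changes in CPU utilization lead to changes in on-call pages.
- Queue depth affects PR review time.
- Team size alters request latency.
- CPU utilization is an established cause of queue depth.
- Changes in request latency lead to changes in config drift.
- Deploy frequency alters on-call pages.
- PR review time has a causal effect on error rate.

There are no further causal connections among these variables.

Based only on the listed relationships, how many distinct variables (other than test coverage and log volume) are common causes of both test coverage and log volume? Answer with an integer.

The common causes are: incident count (to test coverage via incident count → rollback count → request latency → config drift → test coverage; to log volume via incident count → queue depth → error rate → on-call pages → log volume); team size (to test coverage via team size → request latency → config drift → test coverage; to log volume via team size → queue depth → error rate → on-call pages → log volume).
Every other variable lacks a causal path to at least one of test coverage and log volume.

2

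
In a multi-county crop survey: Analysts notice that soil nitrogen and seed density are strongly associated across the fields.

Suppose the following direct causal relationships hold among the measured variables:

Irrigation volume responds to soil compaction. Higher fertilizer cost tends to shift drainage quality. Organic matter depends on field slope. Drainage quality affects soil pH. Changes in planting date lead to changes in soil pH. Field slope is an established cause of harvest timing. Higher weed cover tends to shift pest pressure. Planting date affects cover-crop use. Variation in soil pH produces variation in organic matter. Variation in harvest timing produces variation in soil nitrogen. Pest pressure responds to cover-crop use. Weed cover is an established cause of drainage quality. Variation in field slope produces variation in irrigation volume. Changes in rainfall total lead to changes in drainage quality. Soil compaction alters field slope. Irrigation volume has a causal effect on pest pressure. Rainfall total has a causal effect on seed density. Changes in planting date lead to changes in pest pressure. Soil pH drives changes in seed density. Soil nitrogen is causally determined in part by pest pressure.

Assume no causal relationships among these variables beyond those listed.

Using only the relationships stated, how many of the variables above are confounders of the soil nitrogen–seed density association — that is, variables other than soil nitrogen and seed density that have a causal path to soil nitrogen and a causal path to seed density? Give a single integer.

2

The common causes are: planting date (to soil nitrogen via planting date → pest pressure → soil nitrogen; to seed density via planting date → soil pH → seed density); weed cover (to soil nitrogen via weed cover → pest pressure → soil nitrogen; to seed density via weed cover → drainage quality → soil pH → seed density).
Every other variable lacks a causal path to at least one of soil nitrogen and seed density.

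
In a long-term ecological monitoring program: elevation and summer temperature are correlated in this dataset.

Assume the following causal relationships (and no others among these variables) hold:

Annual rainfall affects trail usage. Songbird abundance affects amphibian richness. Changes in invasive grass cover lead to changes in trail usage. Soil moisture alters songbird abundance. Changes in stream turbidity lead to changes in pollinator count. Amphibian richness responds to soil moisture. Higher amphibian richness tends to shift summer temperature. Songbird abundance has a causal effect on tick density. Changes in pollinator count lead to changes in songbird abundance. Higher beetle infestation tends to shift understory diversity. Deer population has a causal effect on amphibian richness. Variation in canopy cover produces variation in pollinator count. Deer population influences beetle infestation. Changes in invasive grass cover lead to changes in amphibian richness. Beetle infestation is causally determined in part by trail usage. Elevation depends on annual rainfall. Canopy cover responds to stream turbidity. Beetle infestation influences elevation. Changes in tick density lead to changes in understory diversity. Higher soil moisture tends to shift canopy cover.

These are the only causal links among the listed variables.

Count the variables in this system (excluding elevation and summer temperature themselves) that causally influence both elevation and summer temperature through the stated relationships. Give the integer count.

2

The common causes are: deer population (to elevation via deer population → beetle infestation → elevation; to summer temperature via deer population → amphibian richness → summer temperature); invasive grass cover (to elevation via invasive grass cover → trail usage → beetle infestation → elevation; to summer temperature via invasive grass cover → amphibian richness → summer temperature).
Every other variable lacks a causal path to at least one of elevation and summer temperature.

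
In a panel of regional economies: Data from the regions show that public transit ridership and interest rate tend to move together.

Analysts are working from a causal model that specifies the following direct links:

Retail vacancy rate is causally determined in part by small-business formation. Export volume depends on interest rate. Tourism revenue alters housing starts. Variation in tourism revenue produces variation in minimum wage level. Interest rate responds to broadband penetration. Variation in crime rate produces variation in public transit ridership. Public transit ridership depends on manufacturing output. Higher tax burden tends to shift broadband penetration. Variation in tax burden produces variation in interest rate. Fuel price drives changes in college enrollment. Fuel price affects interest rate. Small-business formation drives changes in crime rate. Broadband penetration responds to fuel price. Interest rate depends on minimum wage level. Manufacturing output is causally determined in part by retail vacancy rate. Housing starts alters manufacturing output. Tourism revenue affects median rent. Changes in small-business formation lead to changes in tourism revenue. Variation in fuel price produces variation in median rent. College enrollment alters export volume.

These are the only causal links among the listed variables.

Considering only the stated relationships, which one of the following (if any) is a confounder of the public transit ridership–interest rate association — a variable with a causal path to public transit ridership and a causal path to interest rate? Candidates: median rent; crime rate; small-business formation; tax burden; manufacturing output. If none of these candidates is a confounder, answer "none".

small-business formation

Small-business formation causes public transit ridership (small-business formation → crime rate → public transit ridership) and also causes interest rate (small-business formation → tourism revenue → minimum wage level → interest rate); it is a common cause of both.
Each of the other candidates lacks a causal path to at least one of public transit ridership and interest rate, so they do not confound the relationship.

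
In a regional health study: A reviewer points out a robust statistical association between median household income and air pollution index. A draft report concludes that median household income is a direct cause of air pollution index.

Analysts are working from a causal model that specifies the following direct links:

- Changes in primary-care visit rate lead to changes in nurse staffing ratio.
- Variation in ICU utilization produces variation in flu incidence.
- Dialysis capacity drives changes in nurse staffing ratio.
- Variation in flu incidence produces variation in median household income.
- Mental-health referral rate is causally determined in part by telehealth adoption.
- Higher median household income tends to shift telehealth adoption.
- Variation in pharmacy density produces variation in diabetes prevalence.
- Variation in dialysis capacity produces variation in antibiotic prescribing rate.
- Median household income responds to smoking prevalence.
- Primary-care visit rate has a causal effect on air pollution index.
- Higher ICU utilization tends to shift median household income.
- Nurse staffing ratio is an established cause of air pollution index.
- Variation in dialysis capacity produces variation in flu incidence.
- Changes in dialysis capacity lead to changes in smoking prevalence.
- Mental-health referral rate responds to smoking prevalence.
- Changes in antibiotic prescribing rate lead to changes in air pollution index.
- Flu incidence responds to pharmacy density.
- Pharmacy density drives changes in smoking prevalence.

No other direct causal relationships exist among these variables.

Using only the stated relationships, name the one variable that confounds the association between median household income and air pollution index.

dialysis capacity

Dialysis capacity has a causal path to median household income (dialysis capacity → flu incidence → median household income) and a separate causal path to air pollution index (dialysis capacity → antibiotic prescribing rate → air pollution index), so it is a common cause of both.
No stated relationship gives median household income a causal route to air pollution index, so the correlation is explained by the shared upstream cause rather than a direct effect.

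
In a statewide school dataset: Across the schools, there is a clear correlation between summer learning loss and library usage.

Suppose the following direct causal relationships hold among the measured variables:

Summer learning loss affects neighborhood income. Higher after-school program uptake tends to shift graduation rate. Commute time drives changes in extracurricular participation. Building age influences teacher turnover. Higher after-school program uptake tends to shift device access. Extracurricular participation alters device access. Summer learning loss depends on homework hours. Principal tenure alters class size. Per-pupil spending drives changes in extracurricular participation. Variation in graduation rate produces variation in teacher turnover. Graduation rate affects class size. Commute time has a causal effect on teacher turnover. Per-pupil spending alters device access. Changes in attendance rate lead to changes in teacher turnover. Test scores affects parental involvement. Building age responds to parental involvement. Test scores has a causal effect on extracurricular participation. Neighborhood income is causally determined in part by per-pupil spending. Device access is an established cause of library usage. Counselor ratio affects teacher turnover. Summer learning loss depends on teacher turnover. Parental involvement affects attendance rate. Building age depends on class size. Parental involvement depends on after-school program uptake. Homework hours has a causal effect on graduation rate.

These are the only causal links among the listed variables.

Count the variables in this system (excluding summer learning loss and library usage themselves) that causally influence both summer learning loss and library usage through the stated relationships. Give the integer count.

The common causes are: after-school program uptake (to summer learning loss via after-school program uptake → graduation rate → teacher turnover → summer learning loss; to library usage via after-school program uptake → device access → library usage); commute time (to summer learning loss via commute time → teacher turnover → summer learning loss; to library usage via commute time → extracurricular participation → device access → library usage); test scores (to summer learning loss via test scores → parental involvement → building age → teacher turnover → summer learning loss; to library usage via test scores → extracurricular participation → device access → library usage).
Every other variable lacks a causal path to at least one of summer learning loss and library usage.

3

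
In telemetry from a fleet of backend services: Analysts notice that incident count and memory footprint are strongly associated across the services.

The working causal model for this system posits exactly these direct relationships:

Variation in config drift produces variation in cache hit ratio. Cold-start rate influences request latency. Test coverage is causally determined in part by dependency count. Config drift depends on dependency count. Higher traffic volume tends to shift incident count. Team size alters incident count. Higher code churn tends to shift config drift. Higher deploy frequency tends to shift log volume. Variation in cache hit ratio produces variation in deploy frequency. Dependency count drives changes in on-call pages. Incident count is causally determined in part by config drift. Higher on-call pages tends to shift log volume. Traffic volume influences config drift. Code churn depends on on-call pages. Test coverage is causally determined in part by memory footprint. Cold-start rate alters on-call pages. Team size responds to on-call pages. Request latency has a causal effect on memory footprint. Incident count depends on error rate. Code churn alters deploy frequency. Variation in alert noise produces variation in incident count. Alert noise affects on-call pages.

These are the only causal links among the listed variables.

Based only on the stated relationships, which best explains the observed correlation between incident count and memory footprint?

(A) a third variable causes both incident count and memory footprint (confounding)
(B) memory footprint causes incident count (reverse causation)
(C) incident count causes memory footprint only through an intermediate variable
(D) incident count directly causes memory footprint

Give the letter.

Cold-start rate causes incident count (cold-start rate → on-call pages → team size → incident count) and memory footprint (cold-start rate → request latency → memory footprint) — a common cause creating the correlation.
There is no stated path from incident count to memory footprint or from memory footprint to incident count, so neither direct nor reverse causation applies.

A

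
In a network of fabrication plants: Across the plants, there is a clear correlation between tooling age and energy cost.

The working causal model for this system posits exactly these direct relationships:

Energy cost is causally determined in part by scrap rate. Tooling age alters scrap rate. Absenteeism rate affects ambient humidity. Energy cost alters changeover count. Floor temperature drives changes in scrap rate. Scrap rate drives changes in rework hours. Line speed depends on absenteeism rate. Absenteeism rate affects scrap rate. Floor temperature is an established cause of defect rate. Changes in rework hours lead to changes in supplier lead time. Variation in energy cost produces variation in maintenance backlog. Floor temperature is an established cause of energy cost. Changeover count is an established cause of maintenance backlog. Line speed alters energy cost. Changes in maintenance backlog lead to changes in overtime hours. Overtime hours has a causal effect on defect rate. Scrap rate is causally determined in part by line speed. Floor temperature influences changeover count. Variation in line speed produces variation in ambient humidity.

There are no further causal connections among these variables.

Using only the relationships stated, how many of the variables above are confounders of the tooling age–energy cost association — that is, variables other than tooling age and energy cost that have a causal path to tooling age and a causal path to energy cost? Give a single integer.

0

No listed variable has a causal path to both tooling age and energy cost, so there are no common causes.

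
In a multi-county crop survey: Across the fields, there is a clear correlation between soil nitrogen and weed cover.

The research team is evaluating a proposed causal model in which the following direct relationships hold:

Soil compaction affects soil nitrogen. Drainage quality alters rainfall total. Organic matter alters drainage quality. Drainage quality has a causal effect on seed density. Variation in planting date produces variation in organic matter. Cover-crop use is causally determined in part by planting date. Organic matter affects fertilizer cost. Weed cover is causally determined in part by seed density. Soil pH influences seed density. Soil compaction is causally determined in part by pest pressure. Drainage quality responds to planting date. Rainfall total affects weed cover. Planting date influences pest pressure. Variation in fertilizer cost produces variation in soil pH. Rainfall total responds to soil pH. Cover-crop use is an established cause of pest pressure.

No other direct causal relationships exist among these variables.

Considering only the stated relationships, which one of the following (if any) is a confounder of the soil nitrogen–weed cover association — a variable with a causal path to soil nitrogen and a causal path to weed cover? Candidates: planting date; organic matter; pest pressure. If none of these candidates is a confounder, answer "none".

Planting date causes soil nitrogen (planting date → pest pressure → soil compaction → soil nitrogen) and also causes weed cover (planting date → drainage quality → rainfall total → weed cover); it is a common cause of both.
Each of the other candidates lacks a causal path to at least one of soil nitrogen and weed cover, so they do not confound the relationship.

planting date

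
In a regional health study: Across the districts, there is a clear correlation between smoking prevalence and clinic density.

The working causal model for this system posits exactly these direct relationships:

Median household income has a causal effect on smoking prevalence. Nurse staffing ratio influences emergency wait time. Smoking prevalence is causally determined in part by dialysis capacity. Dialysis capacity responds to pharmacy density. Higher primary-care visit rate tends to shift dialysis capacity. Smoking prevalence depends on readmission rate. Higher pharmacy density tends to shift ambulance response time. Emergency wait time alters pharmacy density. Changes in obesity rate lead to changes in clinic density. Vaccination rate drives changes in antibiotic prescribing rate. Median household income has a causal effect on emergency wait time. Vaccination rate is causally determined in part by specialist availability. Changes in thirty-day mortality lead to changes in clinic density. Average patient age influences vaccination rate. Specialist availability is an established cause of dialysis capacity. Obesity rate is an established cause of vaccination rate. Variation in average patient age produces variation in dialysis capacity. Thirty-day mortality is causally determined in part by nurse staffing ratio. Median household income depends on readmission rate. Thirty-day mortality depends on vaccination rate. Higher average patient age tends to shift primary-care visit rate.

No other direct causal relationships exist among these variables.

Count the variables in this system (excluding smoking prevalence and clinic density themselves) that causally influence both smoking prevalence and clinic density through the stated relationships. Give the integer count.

3

The common causes are: average patient age (to smoking prevalence via average patient age → dialysis capacity → smoking prevalence; to clinic density via average patient age → vaccination rate → thirty-day mortality → clinic density); nurse staffing ratio (to smoking prevalence via nurse staffing ratio → emergency wait time → pharmacy density → dialysis capacity → smoking prevalence; to clinic density via nurse staffing ratio → thirty-day mortality → clinic density); specialist availability (to smoking prevalence via specialist availability → dialysis capacity → smoking prevalence; to clinic density via specialist availability → vaccination rate → thirty-day mortality → clinic density).
Every other variable lacks a causal path to at least one of smoking prevalence and clinic density.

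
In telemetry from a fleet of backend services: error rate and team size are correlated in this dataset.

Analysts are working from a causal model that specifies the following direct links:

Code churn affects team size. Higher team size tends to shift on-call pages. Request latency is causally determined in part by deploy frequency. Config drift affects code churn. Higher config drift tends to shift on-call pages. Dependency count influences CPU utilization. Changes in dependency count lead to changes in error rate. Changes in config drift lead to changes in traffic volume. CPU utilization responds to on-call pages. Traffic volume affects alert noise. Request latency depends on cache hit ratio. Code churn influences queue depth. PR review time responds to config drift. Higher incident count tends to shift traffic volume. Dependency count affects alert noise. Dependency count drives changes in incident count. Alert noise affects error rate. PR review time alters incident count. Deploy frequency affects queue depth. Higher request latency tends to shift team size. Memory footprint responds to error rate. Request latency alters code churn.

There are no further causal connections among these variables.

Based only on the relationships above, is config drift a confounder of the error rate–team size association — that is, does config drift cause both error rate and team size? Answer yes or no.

Config drift has a causal path to error rate (config drift → traffic volume → alert noise → error rate) and to team size (config drift → code churn → team size), so it is a common cause of both — a confounder.

yes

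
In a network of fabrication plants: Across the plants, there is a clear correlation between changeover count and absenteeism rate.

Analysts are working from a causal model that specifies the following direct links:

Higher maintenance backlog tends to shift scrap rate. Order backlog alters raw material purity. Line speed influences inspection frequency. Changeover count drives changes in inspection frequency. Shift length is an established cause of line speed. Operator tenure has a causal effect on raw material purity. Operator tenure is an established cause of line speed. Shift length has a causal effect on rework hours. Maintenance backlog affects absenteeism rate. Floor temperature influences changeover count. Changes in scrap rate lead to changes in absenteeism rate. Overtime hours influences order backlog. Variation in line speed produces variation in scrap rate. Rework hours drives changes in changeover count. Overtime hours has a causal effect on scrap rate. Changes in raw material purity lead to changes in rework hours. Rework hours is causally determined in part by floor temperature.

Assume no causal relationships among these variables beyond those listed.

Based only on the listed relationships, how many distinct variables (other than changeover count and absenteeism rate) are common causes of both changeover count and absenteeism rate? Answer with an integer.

3

The common causes are: operator tenure (to changeover count via operator tenure → raw material purity → rework hours → changeover count; to absenteeism rate via operator tenure → line speed → scrap rate → absenteeism rate); overtime hours (to changeover count via overtime hours → order backlog → raw material purity → rework hours → changeover count; to absenteeism rate via overtime hours → scrap rate → absenteeism rate); shift length (to changeover count via shift length → rework hours → changeover count; to absenteeism rate via shift length → line speed → scrap rate → absenteeism rate).
Every other variable lacks a causal path to at least one of changeover count and absenteeism rate.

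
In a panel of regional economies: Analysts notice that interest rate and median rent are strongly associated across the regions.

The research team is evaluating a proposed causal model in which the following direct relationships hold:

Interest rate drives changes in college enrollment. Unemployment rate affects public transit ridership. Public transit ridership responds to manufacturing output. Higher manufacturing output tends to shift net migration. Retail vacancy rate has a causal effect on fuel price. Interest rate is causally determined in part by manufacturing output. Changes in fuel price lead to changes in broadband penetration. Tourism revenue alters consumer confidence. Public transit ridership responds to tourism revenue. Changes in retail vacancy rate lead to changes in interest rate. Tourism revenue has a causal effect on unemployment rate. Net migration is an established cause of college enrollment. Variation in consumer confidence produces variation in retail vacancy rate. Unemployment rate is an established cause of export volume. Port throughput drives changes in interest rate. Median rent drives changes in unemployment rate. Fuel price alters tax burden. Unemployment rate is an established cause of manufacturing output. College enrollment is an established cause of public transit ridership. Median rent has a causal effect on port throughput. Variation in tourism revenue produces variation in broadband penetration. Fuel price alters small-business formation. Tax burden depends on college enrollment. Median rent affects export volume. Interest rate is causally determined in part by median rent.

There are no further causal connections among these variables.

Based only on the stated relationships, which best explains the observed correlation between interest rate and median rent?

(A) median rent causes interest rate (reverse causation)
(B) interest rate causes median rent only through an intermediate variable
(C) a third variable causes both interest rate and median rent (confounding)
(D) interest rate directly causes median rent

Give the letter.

The stated link runs median rent → interest rate; interest rate has no causal path to median rent. No variable causes both, so confounding is ruled out. The correlation reflects reverse causation.

A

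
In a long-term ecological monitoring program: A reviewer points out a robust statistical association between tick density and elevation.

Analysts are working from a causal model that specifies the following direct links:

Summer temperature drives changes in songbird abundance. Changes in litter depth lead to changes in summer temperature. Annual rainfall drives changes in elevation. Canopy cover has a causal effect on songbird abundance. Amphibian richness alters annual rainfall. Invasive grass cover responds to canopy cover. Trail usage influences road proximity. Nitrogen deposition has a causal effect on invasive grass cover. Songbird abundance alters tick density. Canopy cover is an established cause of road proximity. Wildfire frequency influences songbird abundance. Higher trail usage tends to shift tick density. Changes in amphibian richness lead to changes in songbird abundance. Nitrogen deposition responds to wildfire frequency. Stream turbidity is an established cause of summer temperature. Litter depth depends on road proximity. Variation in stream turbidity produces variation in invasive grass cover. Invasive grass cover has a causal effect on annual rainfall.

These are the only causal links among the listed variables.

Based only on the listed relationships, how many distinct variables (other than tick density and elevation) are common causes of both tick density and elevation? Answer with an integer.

The common causes are: amphibian richness (to tick density via amphibian richness → songbird abundance → tick density; to elevation via amphibian richness → annual rainfall → elevation); canopy cover (to tick density via canopy cover → songbird abundance → tick density; to elevation via canopy cover → invasive grass cover → annual rainfall → elevation); stream turbidity (to tick density via stream turbidity → summer temperature → songbird abundance → tick density; to elevation via stream turbidity → invasive grass cover → annual rainfall → elevation); wildfire frequency (to tick density via wildfire frequency → songbird abundance → tick density; to elevation via wildfire frequency → nitrogen deposition → invasive grass cover → annual rainfall → elevation).
Every other variable lacks a causal path to at least one of tick density and elevation.

4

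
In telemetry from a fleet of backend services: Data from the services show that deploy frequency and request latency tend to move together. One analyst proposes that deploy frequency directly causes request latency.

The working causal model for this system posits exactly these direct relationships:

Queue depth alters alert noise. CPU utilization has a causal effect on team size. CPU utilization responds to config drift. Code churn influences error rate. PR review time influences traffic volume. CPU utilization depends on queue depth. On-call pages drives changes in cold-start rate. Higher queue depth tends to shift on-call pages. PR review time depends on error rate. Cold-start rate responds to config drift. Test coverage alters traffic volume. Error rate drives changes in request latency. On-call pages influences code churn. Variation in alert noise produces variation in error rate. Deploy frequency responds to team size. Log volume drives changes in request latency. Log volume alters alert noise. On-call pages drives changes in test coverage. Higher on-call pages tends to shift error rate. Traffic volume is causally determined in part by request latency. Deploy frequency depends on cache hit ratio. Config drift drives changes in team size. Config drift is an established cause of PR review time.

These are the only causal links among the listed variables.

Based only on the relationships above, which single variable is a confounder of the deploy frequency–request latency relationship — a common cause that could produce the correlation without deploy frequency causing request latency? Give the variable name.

queue depth

Queue depth has a causal path to deploy frequency (queue depth → CPU utilization → team size → deploy frequency) and a separate causal path to request latency (queue depth → alert noise → error rate → request latency), so it is a common cause of both.
No stated relationship gives deploy frequency a causal route to request latency, so the correlation is explained by the shared upstream cause rather than a direct effect.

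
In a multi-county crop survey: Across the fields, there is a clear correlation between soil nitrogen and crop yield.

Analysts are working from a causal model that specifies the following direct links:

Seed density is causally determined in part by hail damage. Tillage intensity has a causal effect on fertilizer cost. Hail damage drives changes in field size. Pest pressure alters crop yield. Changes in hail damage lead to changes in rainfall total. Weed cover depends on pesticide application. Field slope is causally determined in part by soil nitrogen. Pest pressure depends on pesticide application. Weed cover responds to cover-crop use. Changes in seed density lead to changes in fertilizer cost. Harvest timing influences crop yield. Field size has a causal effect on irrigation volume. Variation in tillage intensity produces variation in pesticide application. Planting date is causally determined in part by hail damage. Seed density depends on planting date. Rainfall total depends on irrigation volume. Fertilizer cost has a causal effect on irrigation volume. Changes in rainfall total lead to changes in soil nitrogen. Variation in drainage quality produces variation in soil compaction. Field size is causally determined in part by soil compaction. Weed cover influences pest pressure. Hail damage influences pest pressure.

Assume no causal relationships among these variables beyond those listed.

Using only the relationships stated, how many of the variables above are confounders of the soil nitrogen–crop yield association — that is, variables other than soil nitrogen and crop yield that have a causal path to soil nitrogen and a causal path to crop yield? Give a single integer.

2

The common causes are: hail damage (to soil nitrogen via hail damage → rainfall total → soil nitrogen; to crop yield via hail damage → pest pressure → crop yield); tillage intensity (to soil nitrogen via tillage intensity → fertilizer cost → irrigation volume → rainfall total → soil nitrogen; to crop yield via tillage intensity → pesticide application → pest pressure → crop yield).
Every other variable lacks a causal path to at least one of soil nitrogen and crop yield.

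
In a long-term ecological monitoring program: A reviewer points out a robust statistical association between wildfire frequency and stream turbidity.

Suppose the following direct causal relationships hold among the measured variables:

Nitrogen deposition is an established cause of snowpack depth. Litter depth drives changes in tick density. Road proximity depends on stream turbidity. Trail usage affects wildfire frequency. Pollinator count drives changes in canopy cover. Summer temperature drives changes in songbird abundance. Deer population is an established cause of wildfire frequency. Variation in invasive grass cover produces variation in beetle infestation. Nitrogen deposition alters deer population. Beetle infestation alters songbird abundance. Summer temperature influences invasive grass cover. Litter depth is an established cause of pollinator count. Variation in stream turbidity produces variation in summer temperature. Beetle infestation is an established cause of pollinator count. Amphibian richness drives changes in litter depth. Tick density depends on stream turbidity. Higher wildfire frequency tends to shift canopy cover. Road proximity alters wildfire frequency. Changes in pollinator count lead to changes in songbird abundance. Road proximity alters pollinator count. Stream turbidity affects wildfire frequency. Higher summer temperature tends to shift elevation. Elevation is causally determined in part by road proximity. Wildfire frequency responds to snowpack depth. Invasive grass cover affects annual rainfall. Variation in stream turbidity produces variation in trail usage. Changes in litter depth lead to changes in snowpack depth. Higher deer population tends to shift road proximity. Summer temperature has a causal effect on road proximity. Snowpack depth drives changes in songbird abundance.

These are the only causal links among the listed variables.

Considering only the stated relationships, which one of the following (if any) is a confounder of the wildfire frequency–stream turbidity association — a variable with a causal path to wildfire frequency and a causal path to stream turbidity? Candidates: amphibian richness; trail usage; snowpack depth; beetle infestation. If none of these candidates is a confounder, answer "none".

none

None of the listed candidates has causal paths to both wildfire frequency and stream turbidity in the stated relationships, so none is a common cause.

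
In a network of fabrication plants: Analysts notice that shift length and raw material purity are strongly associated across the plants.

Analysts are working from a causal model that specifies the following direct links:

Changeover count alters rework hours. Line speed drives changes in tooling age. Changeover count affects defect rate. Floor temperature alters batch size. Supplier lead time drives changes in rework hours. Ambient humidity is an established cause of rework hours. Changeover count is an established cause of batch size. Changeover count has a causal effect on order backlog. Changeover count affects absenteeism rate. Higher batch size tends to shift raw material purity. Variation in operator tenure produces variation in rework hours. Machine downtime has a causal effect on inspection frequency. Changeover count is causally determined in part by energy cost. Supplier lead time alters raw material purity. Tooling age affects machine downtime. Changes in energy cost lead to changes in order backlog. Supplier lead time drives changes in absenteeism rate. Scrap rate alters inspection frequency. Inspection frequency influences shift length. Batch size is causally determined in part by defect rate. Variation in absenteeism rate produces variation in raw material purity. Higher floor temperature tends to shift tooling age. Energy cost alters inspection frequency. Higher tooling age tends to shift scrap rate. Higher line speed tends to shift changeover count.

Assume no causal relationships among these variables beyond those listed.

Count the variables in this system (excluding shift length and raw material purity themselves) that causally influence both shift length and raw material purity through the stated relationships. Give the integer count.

3

The common causes are: energy cost (to shift length via energy cost → inspection frequency → shift length; to raw material purity via energy cost → changeover count → batch size → raw material purity); floor temperature (to shift length via floor temperature → tooling age → machine downtime → inspection frequency → shift length; to raw material purity via floor temperature → batch size → raw material purity); line speed (to shift length via line speed → tooling age → machine downtime → inspection frequency → shift length; to raw material purity via line speed → changeover count → batch size → raw material purity).
Every other variable lacks a causal path to at least one of shift length and raw material purity.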